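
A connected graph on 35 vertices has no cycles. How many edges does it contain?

A tree on n vertices always has exactly n - 1 edges.
For n = 35: edges = 35 - 1 = 34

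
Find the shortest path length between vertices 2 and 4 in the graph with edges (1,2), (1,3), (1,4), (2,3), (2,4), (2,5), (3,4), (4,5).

Step 1: Build adjacency list:
  1: 2, 3, 4
  2: 1, 3, 4, 5
  3: 1, 2, 4
  4: 1, 2, 3, 5
  5: 2, 4

Step 2: BFS from vertex 2 to find shortest path to 4:
  vertex 1 reached at distance 1
  vertex 3 reached at distance 1
  vertex 4 reached at distance 1

Step 3: Shortest path: 2 -> 4
Path length: 1 edge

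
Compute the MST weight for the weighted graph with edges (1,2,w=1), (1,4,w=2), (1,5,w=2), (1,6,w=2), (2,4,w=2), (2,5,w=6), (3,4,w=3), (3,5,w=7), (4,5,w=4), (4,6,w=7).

Apply Kruskal's algorithm (sort edges by weight, add if no cycle):

Sorted edges by weight:
  (1,2) w=1
  (1,6) w=2
  (1,5) w=2
  (1,4) w=2
  (2,4) w=2
  (3,4) w=3
  (4,5) w=4
  (2,5) w=6
  (3,5) w=7
  (4,6) w=7

Add edge (1,2) w=1 -- no cycle. Running total: 1
Add edge (1,6) w=2 -- no cycle. Running total: 3
Add edge (1,5) w=2 -- no cycle. Running total: 5
Add edge (1,4) w=2 -- no cycle. Running total: 7
Skip edge (2,4) w=2 -- would create cycle
Add edge (3,4) w=3 -- no cycle. Running total: 10

MST edges: (1,2,w=1), (1,6,w=2), (1,5,w=2), (1,4,w=2), (3,4,w=3)
Total MST weight: 1 + 2 + 2 + 2 + 3 = 10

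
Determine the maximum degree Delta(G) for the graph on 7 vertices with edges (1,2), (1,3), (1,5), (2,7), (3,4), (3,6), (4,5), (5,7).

Step 1: Count edges incident to each vertex:
  deg(1) = 3 (neighbors: 2, 3, 5)
  deg(2) = 2 (neighbors: 1, 7)
  deg(3) = 3 (neighbors: 1, 4, 6)
  deg(4) = 2 (neighbors: 3, 5)
  deg(5) = 3 (neighbors: 1, 4, 7)
  deg(6) = 1 (neighbors: 3)
  deg(7) = 2 (neighbors: 2, 5)

Step 2: Find maximum:
  max(3, 2, 3, 2, 3, 1, 2) = 3 (vertex 1)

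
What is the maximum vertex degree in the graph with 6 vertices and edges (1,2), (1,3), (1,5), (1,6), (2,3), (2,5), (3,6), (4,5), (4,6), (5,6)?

Step 1: Count edges incident to each vertex:
  deg(1) = 4 (neighbors: 2, 3, 5, 6)
  deg(2) = 3 (neighbors: 1, 3, 5)
  deg(3) = 3 (neighbors: 1, 2, 6)
  deg(4) = 2 (neighbors: 5, 6)
  deg(5) = 4 (neighbors: 1, 2, 4, 6)
  deg(6) = 4 (neighbors: 1, 3, 4, 5)

Step 2: Find maximum:
  max(4, 3, 3, 2, 4, 4) = 4 (vertex 1)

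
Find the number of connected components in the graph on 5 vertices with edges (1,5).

Step 1: Build adjacency list from edges:
  1: 5
  2: (none)
  3: (none)
  4: (none)
  5: 1

Step 2: Run BFS/DFS from vertex 1:
  Visited: {1, 5}
  Reached 2 of 5 vertices

Step 3: Only 2 of 5 vertices reached. Graph is disconnected.
Connected components: {1, 5}, {2}, {3}, {4}
Number of connected components: 4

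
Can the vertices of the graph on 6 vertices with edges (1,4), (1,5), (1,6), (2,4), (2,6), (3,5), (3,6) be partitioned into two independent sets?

Step 1: Attempt 2-coloring using BFS:
  Start at vertex 1, assign color 0
  Color vertex 4 with color 1 (neighbor of 1)
  Color vertex 5 with color 1 (neighbor of 1)
  Color vertex 6 with color 1 (neighbor of 1)
  Color vertex 2 with color 0 (neighbor of 4)
  Color vertex 3 with color 0 (neighbor of 5)

Step 2: 2-coloring succeeded. No conflicts found.
  Set A (color 0): {1, 2, 3}
  Set B (color 1): {4, 5, 6}

The graph is bipartite with partition {1, 2, 3}, {4, 5, 6}.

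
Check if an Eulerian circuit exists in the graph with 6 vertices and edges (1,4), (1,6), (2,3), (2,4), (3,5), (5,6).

Step 1: Find the degree of each vertex:
  deg(1) = 2
  deg(2) = 2
  deg(3) = 2
  deg(4) = 2
  deg(5) = 2
  deg(6) = 2

Step 2: Count vertices with odd degree:
  All vertices have even degree (0 odd-degree vertices)

Step 3: Apply Euler's theorem:
  - Eulerian circuit exists iff graph is connected and all vertices have even degree
  - Eulerian path exists iff graph is connected and has 0 or 2 odd-degree vertices

Graph is connected with 0 odd-degree vertices.
Both Eulerian circuit and Eulerian path exist.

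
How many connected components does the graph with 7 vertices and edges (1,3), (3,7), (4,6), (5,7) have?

Step 1: Build adjacency list from edges:
  1: 3
  2: (none)
  3: 1, 7
  4: 6
  5: 7
  6: 4
  7: 3, 5

Step 2: Run BFS/DFS from vertex 1:
  Visited: {1, 3, 7, 5}
  Reached 4 of 7 vertices

Step 3: Only 4 of 7 vertices reached. Graph is disconnected.
Connected components: {1, 3, 5, 7}, {2}, {4, 6}
Number of connected components: 3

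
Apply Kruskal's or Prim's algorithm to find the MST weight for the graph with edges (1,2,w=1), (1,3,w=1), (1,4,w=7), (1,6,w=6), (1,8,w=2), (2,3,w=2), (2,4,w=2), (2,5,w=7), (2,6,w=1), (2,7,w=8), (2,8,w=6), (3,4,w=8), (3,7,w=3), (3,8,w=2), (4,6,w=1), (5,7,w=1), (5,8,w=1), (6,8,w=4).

Apply Kruskal's algorithm (sort edges by weight, add if no cycle):

Sorted edges by weight:
  (1,2) w=1
  (1,3) w=1
  (2,6) w=1
  (4,6) w=1
  (5,8) w=1
  (5,7) w=1
  (1,8) w=2
  (2,3) w=2
  (2,4) w=2
  (3,8) w=2
  (3,7) w=3
  (6,8) w=4
  (1,6) w=6
  (2,8) w=6
  (1,4) w=7
  (2,5) w=7
  (2,7) w=8
  (3,4) w=8

Add edge (1,2) w=1 -- no cycle. Running total: 1
Add edge (1,3) w=1 -- no cycle. Running total: 2
Add edge (2,6) w=1 -- no cycle. Running total: 3
Add edge (4,6) w=1 -- no cycle. Running total: 4
Add edge (5,8) w=1 -- no cycle. Running total: 5
Add edge (5,7) w=1 -- no cycle. Running total: 6
Add edge (1,8) w=2 -- no cycle. Running total: 8

MST edges: (1,2,w=1), (1,3,w=1), (2,6,w=1), (4,6,w=1), (5,8,w=1), (5,7,w=1), (1,8,w=2)
Total MST weight: 1 + 1 + 1 + 1 + 1 + 1 + 2 = 8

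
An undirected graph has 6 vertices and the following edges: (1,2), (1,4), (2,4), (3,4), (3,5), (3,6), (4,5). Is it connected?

Step 1: Build adjacency list from edges:
  1: 2, 4
  2: 1, 4
  3: 4, 5, 6
  4: 1, 2, 3, 5
  5: 3, 4
  6: 3

Step 2: Run BFS/DFS from vertex 1:
  Visited: {1, 2, 4, 3, 5, 6}
  Reached 6 of 6 vertices

Step 3: All 6 vertices reached from vertex 1, so the graph is connected.
Answer: Yes, the graph is connected.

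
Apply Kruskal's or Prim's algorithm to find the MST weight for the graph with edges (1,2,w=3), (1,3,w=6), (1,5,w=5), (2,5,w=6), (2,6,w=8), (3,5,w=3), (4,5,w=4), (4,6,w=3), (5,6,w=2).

Apply Kruskal's algorithm (sort edges by weight, add if no cycle):

Sorted edges by weight:
  (5,6) w=2
  (1,2) w=3
  (3,5) w=3
  (4,6) w=3
  (4,5) w=4
  (1,5) w=5
  (1,3) w=6
  (2,5) w=6
  (2,6) w=8

Add edge (5,6) w=2 -- no cycle. Running total: 2
Add edge (1,2) w=3 -- no cycle. Running total: 5
Add edge (3,5) w=3 -- no cycle. Running total: 8
Add edge (4,6) w=3 -- no cycle. Running total: 11
Skip edge (4,5) w=4 -- would create cycle
Add edge (1,5) w=5 -- no cycle. Running total: 16

MST edges: (5,6,w=2), (1,2,w=3), (3,5,w=3), (4,6,w=3), (1,5,w=5)
Total MST weight: 2 + 3 + 3 + 3 + 5 = 16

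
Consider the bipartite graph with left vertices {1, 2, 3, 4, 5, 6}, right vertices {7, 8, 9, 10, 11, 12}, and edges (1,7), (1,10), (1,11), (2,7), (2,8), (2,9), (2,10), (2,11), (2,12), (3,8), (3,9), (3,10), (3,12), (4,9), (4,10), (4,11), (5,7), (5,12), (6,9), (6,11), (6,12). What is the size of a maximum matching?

Step 1: List the neighbors of each left vertex:
  1: 7, 10, 11
  2: 7, 8, 9, 10, 11, 12
  3: 8, 9, 10, 12
  4: 9, 10, 11
  5: 7, 12
  6: 9, 11, 12

Step 2: Greedily match left vertices, then look for augmenting paths:
  Match 1 -- 7
  Match 2 -- 8
  Match 3 -- 9
  Match 4 -- 10
  Match 5 -- 12
  Match 6 -- 11
  No augmenting path remains.

Step 3: Verify this is maximum:
  Matching size 6 = min(|L|, |R|) = min(6, 6), which is an upper bound, so this matching is maximum.

Maximum matching: {(1,7), (2,8), (3,9), (4,10), (5,12), (6,11)}
Size: 6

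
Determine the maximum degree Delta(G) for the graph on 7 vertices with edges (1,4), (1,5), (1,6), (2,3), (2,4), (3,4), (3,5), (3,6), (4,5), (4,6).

Step 1: Count edges incident to each vertex:
  deg(1) = 3 (neighbors: 4, 5, 6)
  deg(2) = 2 (neighbors: 3, 4)
  deg(3) = 4 (neighbors: 2, 4, 5, 6)
  deg(4) = 5 (neighbors: 1, 2, 3, 5, 6)
  deg(5) = 3 (neighbors: 1, 3, 4)
  deg(6) = 3 (neighbors: 1, 3, 4)
  deg(7) = 0 (neighbors: none)

Step 2: Find maximum:
  max(3, 2, 4, 5, 3, 3, 0) = 5 (vertex 4)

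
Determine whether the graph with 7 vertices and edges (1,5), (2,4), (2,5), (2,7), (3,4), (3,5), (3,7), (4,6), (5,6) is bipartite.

Step 1: Attempt 2-coloring using BFS:
  Start at vertex 1, assign color 0
  Color vertex 5 with color 1 (neighbor of 1)
  Color vertex 2 with color 0 (neighbor of 5)
  Color vertex 3 with color 0 (neighbor of 5)
  Color vertex 6 with color 0 (neighbor of 5)
  Color vertex 4 with color 1 (neighbor of 2)
  Color vertex 7 with color 1 (neighbor of 2)

Step 2: 2-coloring succeeded. No conflicts found.
  Set A (color 0): {1, 2, 3, 6}
  Set B (color 1): {4, 5, 7}

The graph is bipartite with partition {1, 2, 3, 6}, {4, 5, 7}.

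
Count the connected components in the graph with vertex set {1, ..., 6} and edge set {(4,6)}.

Step 1: Build adjacency list from edges:
  1: (none)
  2: (none)
  3: (none)
  4: 6
  5: (none)
  6: 4

Step 2: Run BFS/DFS from vertex 1:
  Visited: {1}
  Reached 1 of 6 vertices

Step 3: Only 1 of 6 vertices reached. Graph is disconnected.
Connected components: {1}, {2}, {3}, {4, 6}, {5}
Number of connected components: 5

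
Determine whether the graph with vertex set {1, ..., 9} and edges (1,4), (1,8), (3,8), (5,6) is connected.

Step 1: Build adjacency list from edges:
  1: 4, 8
  2: (none)
  3: 8
  4: 1
  5: 6
  6: 5
  7: (none)
  8: 1, 3
  9: (none)

Step 2: Run BFS/DFS from vertex 1:
  Visited: {1, 4, 8, 3}
  Reached 4 of 9 vertices

Step 3: Only 4 of 9 vertices reached. Graph is disconnected.
Connected components: {1, 3, 4, 8}, {2}, {5, 6}, {7}, {9}
Answer: No, the graph is not connected (5 components).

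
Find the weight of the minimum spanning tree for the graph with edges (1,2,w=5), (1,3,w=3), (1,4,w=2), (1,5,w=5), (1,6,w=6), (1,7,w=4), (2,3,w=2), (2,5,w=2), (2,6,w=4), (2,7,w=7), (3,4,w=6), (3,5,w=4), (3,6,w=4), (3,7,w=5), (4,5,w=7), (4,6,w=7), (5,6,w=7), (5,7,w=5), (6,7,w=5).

Apply Kruskal's algorithm (sort edges by weight, add if no cycle):

Sorted edges by weight:
  (1,4) w=2
  (2,3) w=2
  (2,5) w=2
  (1,3) w=3
  (1,7) w=4
  (2,6) w=4
  (3,6) w=4
  (3,5) w=4
  (1,2) w=5
  (1,5) w=5
  (3,7) w=5
  (5,7) w=5
  (6,7) w=5
  (1,6) w=6
  (3,4) w=6
  (2,7) w=7
  (4,5) w=7
  (4,6) w=7
  (5,6) w=7

Add edge (1,4) w=2 -- no cycle. Running total: 2
Add edge (2,3) w=2 -- no cycle. Running total: 4
Add edge (2,5) w=2 -- no cycle. Running total: 6
Add edge (1,3) w=3 -- no cycle. Running total: 9
Add edge (1,7) w=4 -- no cycle. Running total: 13
Add edge (2,6) w=4 -- no cycle. Running total: 17

MST edges: (1,4,w=2), (2,3,w=2), (2,5,w=2), (1,3,w=3), (1,7,w=4), (2,6,w=4)
Total MST weight: 2 + 2 + 2 + 3 + 4 + 4 = 17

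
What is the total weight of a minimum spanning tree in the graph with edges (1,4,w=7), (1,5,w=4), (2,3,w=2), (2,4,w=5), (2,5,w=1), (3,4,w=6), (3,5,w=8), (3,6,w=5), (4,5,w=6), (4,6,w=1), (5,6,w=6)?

Apply Kruskal's algorithm (sort edges by weight, add if no cycle):

Sorted edges by weight:
  (2,5) w=1
  (4,6) w=1
  (2,3) w=2
  (1,5) w=4
  (2,4) w=5
  (3,6) w=5
  (3,4) w=6
  (4,5) w=6
  (5,6) w=6
  (1,4) w=7
  (3,5) w=8

Add edge (2,5) w=1 -- no cycle. Running total: 1
Add edge (4,6) w=1 -- no cycle. Running total: 2
Add edge (2,3) w=2 -- no cycle. Running total: 4
Add edge (1,5) w=4 -- no cycle. Running total: 8
Add edge (2,4) w=5 -- no cycle. Running total: 13

MST edges: (2,5,w=1), (4,6,w=1), (2,3,w=2), (1,5,w=4), (2,4,w=5)
Total MST weight: 1 + 1 + 2 + 4 + 5 = 13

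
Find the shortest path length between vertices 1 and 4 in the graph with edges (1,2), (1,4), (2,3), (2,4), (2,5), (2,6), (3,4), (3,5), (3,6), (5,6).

Step 1: Build adjacency list:
  1: 2, 4
  2: 1, 3, 4, 5, 6
  3: 2, 4, 5, 6
  4: 1, 2, 3
  5: 2, 3, 6
  6: 2, 3, 5

Step 2: BFS from vertex 1 to find shortest path to 4:
  vertex 2 reached at distance 1
  vertex 4 reached at distance 1

Step 3: Shortest path: 1 -> 4
Path length: 1 edge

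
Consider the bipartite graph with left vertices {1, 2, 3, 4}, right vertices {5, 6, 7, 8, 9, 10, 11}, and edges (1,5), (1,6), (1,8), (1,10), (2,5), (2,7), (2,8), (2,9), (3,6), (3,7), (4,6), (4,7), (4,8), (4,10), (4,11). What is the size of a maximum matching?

Step 1: List the neighbors of each left vertex:
  1: 5, 6, 8, 10
  2: 5, 7, 8, 9
  3: 6, 7
  4: 6, 7, 8, 10, 11

Step 2: Greedily match left vertices, then look for augmenting paths:
  Match 1 -- 5
  Match 2 -- 7
  Match 3 -- 6
  Match 4 -- 8
  No augmenting path remains.

Step 3: Verify this is maximum:
  Matching size 4 = min(|L|, |R|) = min(4, 7), which is an upper bound, so this matching is maximum.

Maximum matching: {(1,5), (2,7), (3,6), (4,8)}
Size: 4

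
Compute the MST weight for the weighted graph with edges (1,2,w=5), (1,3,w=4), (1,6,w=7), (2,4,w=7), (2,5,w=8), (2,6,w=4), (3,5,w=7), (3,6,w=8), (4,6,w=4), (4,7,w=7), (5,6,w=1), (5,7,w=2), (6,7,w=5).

Apply Kruskal's algorithm (sort edges by weight, add if no cycle):

Sorted edges by weight:
  (5,6) w=1
  (5,7) w=2
  (1,3) w=4
  (2,6) w=4
  (4,6) w=4
  (1,2) w=5
  (6,7) w=5
  (1,6) w=7
  (2,4) w=7
  (3,5) w=7
  (4,7) w=7
  (2,5) w=8
  (3,6) w=8

Add edge (5,6) w=1 -- no cycle. Running total: 1
Add edge (5,7) w=2 -- no cycle. Running total: 3
Add edge (1,3) w=4 -- no cycle. Running total: 7
Add edge (2,6) w=4 -- no cycle. Running total: 11
Add edge (4,6) w=4 -- no cycle. Running total: 15
Add edge (1,2) w=5 -- no cycle. Running total: 20

MST edges: (5,6,w=1), (5,7,w=2), (1,3,w=4), (2,6,w=4), (4,6,w=4), (1,2,w=5)
Total MST weight: 1 + 2 + 4 + 4 + 4 + 5 = 20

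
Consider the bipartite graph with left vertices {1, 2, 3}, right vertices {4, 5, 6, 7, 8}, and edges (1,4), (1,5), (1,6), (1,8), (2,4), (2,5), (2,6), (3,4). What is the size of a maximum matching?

Step 1: List the neighbors of each left vertex:
  1: 4, 5, 6, 8
  2: 4, 5, 6
  3: 4

Step 2: Greedily match left vertices, then look for augmenting paths:
  Match 1 -- 6
  Match 2 -- 5
  Match 3 -- 4
  No augmenting path remains.

Step 3: Verify this is maximum:
  Matching size 3 = min(|L|, |R|) = min(3, 5), which is an upper bound, so this matching is maximum.

Maximum matching: {(1,6), (2,5), (3,4)}
Size: 3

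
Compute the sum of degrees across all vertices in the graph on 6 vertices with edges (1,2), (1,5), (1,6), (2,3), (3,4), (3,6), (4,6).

Step 1: Count edges incident to each vertex:
  deg(1) = 3 (neighbors: 2, 5, 6)
  deg(2) = 2 (neighbors: 1, 3)
  deg(3) = 3 (neighbors: 2, 4, 6)
  deg(4) = 2 (neighbors: 3, 6)
  deg(5) = 1 (neighbors: 1)
  deg(6) = 3 (neighbors: 1, 3, 4)

Step 2: Sum all degrees:
  3 + 2 + 3 + 2 + 1 + 3 = 14

Verification: sum of degrees = 2 * |E| = 2 * 7 = 14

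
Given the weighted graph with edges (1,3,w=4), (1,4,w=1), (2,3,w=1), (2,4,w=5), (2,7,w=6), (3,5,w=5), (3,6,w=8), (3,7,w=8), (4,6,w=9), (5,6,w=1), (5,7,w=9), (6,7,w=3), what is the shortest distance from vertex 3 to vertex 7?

Step 1: Build adjacency list with weights:
  1: 3(w=4), 4(w=1)
  2: 3(w=1), 4(w=5), 7(w=6)
  3: 1(w=4), 2(w=1), 5(w=5), 6(w=8), 7(w=8)
  4: 1(w=1), 2(w=5), 6(w=9)
  5: 3(w=5), 6(w=1), 7(w=9)
  6: 3(w=8), 4(w=9), 5(w=1), 7(w=3)
  7: 2(w=6), 3(w=8), 5(w=9), 6(w=3)

Step 2: Apply Dijkstra's algorithm from vertex 3:
  Visit vertex 3 (distance=0)
    Update dist[1] = 4
    Update dist[2] = 1
    Update dist[5] = 5
    Update dist[6] = 8
    Update dist[7] = 8
  Visit vertex 2 (distance=1)
    Update dist[4] = 6
    Update dist[7] = 7
  Visit vertex 1 (distance=4)
    Update dist[4] = 5
  Visit vertex 4 (distance=5)
  Visit vertex 5 (distance=5)
    Update dist[6] = 6
  Visit vertex 6 (distance=6)
  Visit vertex 7 (distance=7)

Step 3: Shortest path: 3 -> 2 -> 7
Total weight: 1 + 6 = 7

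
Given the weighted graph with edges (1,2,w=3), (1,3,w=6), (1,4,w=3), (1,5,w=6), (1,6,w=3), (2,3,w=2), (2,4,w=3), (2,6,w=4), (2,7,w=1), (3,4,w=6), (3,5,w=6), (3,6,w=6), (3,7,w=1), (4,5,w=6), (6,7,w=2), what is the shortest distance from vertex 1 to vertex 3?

Step 1: Build adjacency list with weights:
  1: 2(w=3), 3(w=6), 4(w=3), 5(w=6), 6(w=3)
  2: 1(w=3), 3(w=2), 4(w=3), 6(w=4), 7(w=1)
  3: 1(w=6), 2(w=2), 4(w=6), 5(w=6), 6(w=6), 7(w=1)
  4: 1(w=3), 2(w=3), 3(w=6), 5(w=6)
  5: 1(w=6), 3(w=6), 4(w=6)
  6: 1(w=3), 2(w=4), 3(w=6), 7(w=2)
  7: 2(w=1), 3(w=1), 6(w=2)

Step 2: Apply Dijkstra's algorithm from vertex 1:
  Visit vertex 1 (distance=0)
    Update dist[2] = 3
    Update dist[3] = 6
    Update dist[4] = 3
    Update dist[5] = 6
    Update dist[6] = 3
  Visit vertex 2 (distance=3)
    Update dist[3] = 5
    Update dist[7] = 4
  Visit vertex 4 (distance=3)
  Visit vertex 6 (distance=3)
  Visit vertex 7 (distance=4)
  Visit vertex 3 (distance=5)

Step 3: Shortest path: 1 -> 2 -> 3
Total weight: 3 + 2 = 5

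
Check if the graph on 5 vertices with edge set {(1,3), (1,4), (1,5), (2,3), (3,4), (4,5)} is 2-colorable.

Step 1: Attempt 2-coloring using BFS:
  Start at vertex 1, assign color 0
  Color vertex 3 with color 1 (neighbor of 1)
  Color vertex 4 with color 1 (neighbor of 1)
  Color vertex 5 with color 1 (neighbor of 1)
  Color vertex 2 with color 0 (neighbor of 3)

Step 2: Conflict found! Vertices 3 and 4 are adjacent but have the same color.
This means the graph contains an odd cycle.

The graph is NOT bipartite.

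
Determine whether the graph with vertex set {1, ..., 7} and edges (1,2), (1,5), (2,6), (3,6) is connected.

Step 1: Build adjacency list from edges:
  1: 2, 5
  2: 1, 6
  3: 6
  4: (none)
  5: 1
  6: 2, 3
  7: (none)

Step 2: Run BFS/DFS from vertex 1:
  Visited: {1, 2, 5, 6, 3}
  Reached 5 of 7 vertices

Step 3: Only 5 of 7 vertices reached. Graph is disconnected.
Connected components: {1, 2, 3, 5, 6}, {4}, {7}
Answer: No, the graph is not connected (3 components).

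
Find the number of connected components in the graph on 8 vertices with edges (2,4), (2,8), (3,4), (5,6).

Step 1: Build adjacency list from edges:
  1: (none)
  2: 4, 8
  3: 4
  4: 2, 3
  5: 6
  6: 5
  7: (none)
  8: 2

Step 2: Run BFS/DFS from vertex 1:
  Visited: {1}
  Reached 1 of 8 vertices

Step 3: Only 1 of 8 vertices reached. Graph is disconnected.
Connected components: {1}, {2, 3, 4, 8}, {5, 6}, {7}
Number of connected components: 4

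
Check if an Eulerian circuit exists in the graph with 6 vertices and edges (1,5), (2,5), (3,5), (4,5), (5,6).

Step 1: Find the degree of each vertex:
  deg(1) = 1
  deg(2) = 1
  deg(3) = 1
  deg(4) = 1
  deg(5) = 5
  deg(6) = 1

Step 2: Count vertices with odd degree:
  Odd-degree vertices: 1, 2, 3, 4, 5, 6 (6 total)

Step 3: Apply Euler's theorem:
  - Eulerian circuit exists iff graph is connected and all vertices have even degree
  - Eulerian path exists iff graph is connected and has 0 or 2 odd-degree vertices

Graph has 6 odd-degree vertices (need 0 or 2).
Neither Eulerian path nor Eulerian circuit exists.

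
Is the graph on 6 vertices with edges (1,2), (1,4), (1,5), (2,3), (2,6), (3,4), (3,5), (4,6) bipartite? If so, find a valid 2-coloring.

Step 1: Attempt 2-coloring using BFS:
  Start at vertex 1, assign color 0
  Color vertex 2 with color 1 (neighbor of 1)
  Color vertex 4 with color 1 (neighbor of 1)
  Color vertex 5 with color 1 (neighbor of 1)
  Color vertex 3 with color 0 (neighbor of 2)
  Color vertex 6 with color 0 (neighbor of 2)

Step 2: 2-coloring succeeded. No conflicts found.
  Set A (color 0): {1, 3, 6}
  Set B (color 1): {2, 4, 5}

The graph is bipartite with partition {1, 3, 6}, {2, 4, 5}.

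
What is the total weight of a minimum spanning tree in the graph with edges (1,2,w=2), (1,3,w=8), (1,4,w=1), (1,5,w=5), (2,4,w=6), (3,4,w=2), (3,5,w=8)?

Apply Kruskal's algorithm (sort edges by weight, add if no cycle):

Sorted edges by weight:
  (1,4) w=1
  (1,2) w=2
  (3,4) w=2
  (1,5) w=5
  (2,4) w=6
  (1,3) w=8
  (3,5) w=8

Add edge (1,4) w=1 -- no cycle. Running total: 1
Add edge (1,2) w=2 -- no cycle. Running total: 3
Add edge (3,4) w=2 -- no cycle. Running total: 5
Add edge (1,5) w=5 -- no cycle. Running total: 10

MST edges: (1,4,w=1), (1,2,w=2), (3,4,w=2), (1,5,w=5)
Total MST weight: 1 + 2 + 2 + 5 = 10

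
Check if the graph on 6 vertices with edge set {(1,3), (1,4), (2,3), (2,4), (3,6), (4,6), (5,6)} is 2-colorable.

Step 1: Attempt 2-coloring using BFS:
  Start at vertex 1, assign color 0
  Color vertex 3 with color 1 (neighbor of 1)
  Color vertex 4 with color 1 (neighbor of 1)
  Color vertex 2 with color 0 (neighbor of 3)
  Color vertex 6 with color 0 (neighbor of 3)
  Color vertex 5 with color 1 (neighbor of 6)

Step 2: 2-coloring succeeded. No conflicts found.
  Set A (color 0): {1, 2, 6}
  Set B (color 1): {3, 4, 5}

The graph is bipartite with partition {1, 2, 6}, {3, 4, 5}.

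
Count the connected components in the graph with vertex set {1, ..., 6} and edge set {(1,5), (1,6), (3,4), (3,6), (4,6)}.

Step 1: Build adjacency list from edges:
  1: 5, 6
  2: (none)
  3: 4, 6
  4: 3, 6
  5: 1
  6: 1, 3, 4

Step 2: Run BFS/DFS from vertex 1:
  Visited: {1, 5, 6, 3, 4}
  Reached 5 of 6 vertices

Step 3: Only 5 of 6 vertices reached. Graph is disconnected.
Connected components: {1, 3, 4, 5, 6}, {2}
Number of connected components: 2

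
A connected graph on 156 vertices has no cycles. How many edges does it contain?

A tree on n vertices always has exactly n - 1 edges.
For n = 156: edges = 156 - 1 = 155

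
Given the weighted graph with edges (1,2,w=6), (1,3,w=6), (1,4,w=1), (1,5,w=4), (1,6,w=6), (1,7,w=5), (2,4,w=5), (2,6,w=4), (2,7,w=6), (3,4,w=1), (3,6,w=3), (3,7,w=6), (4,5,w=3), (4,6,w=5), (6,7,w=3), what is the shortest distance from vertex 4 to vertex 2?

Step 1: Build adjacency list with weights:
  1: 2(w=6), 3(w=6), 4(w=1), 5(w=4), 6(w=6), 7(w=5)
  2: 1(w=6), 4(w=5), 6(w=4), 7(w=6)
  3: 1(w=6), 4(w=1), 6(w=3), 7(w=6)
  4: 1(w=1), 2(w=5), 3(w=1), 5(w=3), 6(w=5)
  5: 1(w=4), 4(w=3)
  6: 1(w=6), 2(w=4), 3(w=3), 4(w=5), 7(w=3)
  7: 1(w=5), 2(w=6), 3(w=6), 6(w=3)

Step 2: Apply Dijkstra's algorithm from vertex 4:
  Visit vertex 4 (distance=0)
    Update dist[1] = 1
    Update dist[2] = 5
    Update dist[3] = 1
    Update dist[5] = 3
    Update dist[6] = 5
  Visit vertex 1 (distance=1)
    Update dist[7] = 6
  Visit vertex 3 (distance=1)
    Update dist[6] = 4
  Visit vertex 5 (distance=3)
  Visit vertex 6 (distance=4)
  Visit vertex 2 (distance=5)

Step 3: Shortest path: 4 -> 2
Total weight: 5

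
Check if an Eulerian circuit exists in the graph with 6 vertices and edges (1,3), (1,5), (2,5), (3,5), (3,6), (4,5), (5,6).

Step 1: Find the degree of each vertex:
  deg(1) = 2
  deg(2) = 1
  deg(3) = 3
  deg(4) = 1
  deg(5) = 5
  deg(6) = 2

Step 2: Count vertices with odd degree:
  Odd-degree vertices: 2, 3, 4, 5 (4 total)

Step 3: Apply Euler's theorem:
  - Eulerian circuit exists iff graph is connected and all vertices have even degree
  - Eulerian path exists iff graph is connected and has 0 or 2 odd-degree vertices

Graph has 4 odd-degree vertices (need 0 or 2).
Neither Eulerian path nor Eulerian circuit exists.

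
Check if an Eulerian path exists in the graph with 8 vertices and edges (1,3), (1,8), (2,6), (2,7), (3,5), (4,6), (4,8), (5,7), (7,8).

Step 1: Find the degree of each vertex:
  deg(1) = 2
  deg(2) = 2
  deg(3) = 2
  deg(4) = 2
  deg(5) = 2
  deg(6) = 2
  deg(7) = 3
  deg(8) = 3

Step 2: Count vertices with odd degree:
  Odd-degree vertices: 7, 8 (2 total)

Step 3: Apply Euler's theorem:
  - Eulerian circuit exists iff graph is connected and all vertices have even degree
  - Eulerian path exists iff graph is connected and has 0 or 2 odd-degree vertices

Graph is connected with exactly 2 odd-degree vertices (7, 8).
Eulerian path exists (starting and ending at the odd-degree vertices), but no Eulerian circuit.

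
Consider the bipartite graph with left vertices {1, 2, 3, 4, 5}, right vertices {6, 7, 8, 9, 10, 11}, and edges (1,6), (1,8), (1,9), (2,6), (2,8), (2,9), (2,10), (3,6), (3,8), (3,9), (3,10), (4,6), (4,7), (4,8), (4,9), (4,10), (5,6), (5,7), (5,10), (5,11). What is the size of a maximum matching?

Step 1: List the neighbors of each left vertex:
  1: 6, 8, 9
  2: 6, 8, 9, 10
  3: 6, 8, 9, 10
  4: 6, 7, 8, 9, 10
  5: 6, 7, 10, 11

Step 2: Greedily match left vertices, then look for augmenting paths:
  Match 1 -- 6
  Match 2 -- 8
  Match 3 -- 9
  Match 4 -- 7
  Match 5 -- 10
  No augmenting path remains.

Step 3: Verify this is maximum:
  Matching size 5 = min(|L|, |R|) = min(5, 6), which is an upper bound, so this matching is maximum.

Maximum matching: {(1,6), (2,8), (3,9), (4,7), (5,10)}
Size: 5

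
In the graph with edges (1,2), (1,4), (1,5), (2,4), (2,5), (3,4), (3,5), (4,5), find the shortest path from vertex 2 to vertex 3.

Step 1: Build adjacency list:
  1: 2, 4, 5
  2: 1, 4, 5
  3: 4, 5
  4: 1, 2, 3, 5
  5: 1, 2, 3, 4

Step 2: BFS from vertex 2 to find shortest path to 3:
  vertex 1 reached at distance 1
  vertex 4 reached at distance 1
  vertex 5 reached at distance 1
  vertex 3 reached at distance 2

Step 3: Shortest path: 2 -> 4 -> 3
Path length: 2 edges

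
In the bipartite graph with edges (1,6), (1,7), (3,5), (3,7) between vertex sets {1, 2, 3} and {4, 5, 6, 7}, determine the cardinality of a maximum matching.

Step 1: List the neighbors of each left vertex:
  1: 6, 7
  2: (none)
  3: 5, 7

Step 2: Greedily match left vertices, then look for augmenting paths:
  Match 1 -- 6
  Match 3 -- 5
  No augmenting path remains.

Step 3: Verify this is maximum:
  Matching has size 2. The vertex set {1, 3} covers every edge and has size 2; any matching has at most one edge per cover vertex, so 2 is maximum (König's theorem).

Maximum matching: {(1,6), (3,5)}
Size: 2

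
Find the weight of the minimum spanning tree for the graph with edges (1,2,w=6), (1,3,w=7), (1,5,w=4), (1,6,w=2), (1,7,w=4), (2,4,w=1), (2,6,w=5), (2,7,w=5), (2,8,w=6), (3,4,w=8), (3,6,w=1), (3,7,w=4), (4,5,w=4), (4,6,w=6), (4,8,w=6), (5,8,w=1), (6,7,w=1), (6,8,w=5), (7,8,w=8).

Apply Kruskal's algorithm (sort edges by weight, add if no cycle):

Sorted edges by weight:
  (2,4) w=1
  (3,6) w=1
  (5,8) w=1
  (6,7) w=1
  (1,6) w=2
  (1,5) w=4
  (1,7) w=4
  (3,7) w=4
  (4,5) w=4
  (2,6) w=5
  (2,7) w=5
  (6,8) w=5
  (1,2) w=6
  (2,8) w=6
  (4,6) w=6
  (4,8) w=6
  (1,3) w=7
  (3,4) w=8
  (7,8) w=8

Add edge (2,4) w=1 -- no cycle. Running total: 1
Add edge (3,6) w=1 -- no cycle. Running total: 2
Add edge (5,8) w=1 -- no cycle. Running total: 3
Add edge (6,7) w=1 -- no cycle. Running total: 4
Add edge (1,6) w=2 -- no cycle. Running total: 6
Add edge (1,5) w=4 -- no cycle. Running total: 10
Skip edge (1,7) w=4 -- would create cycle
Skip edge (3,7) w=4 -- would create cycle
Add edge (4,5) w=4 -- no cycle. Running total: 14

MST edges: (2,4,w=1), (3,6,w=1), (5,8,w=1), (6,7,w=1), (1,6,w=2), (1,5,w=4), (4,5,w=4)
Total MST weight: 1 + 1 + 1 + 1 + 2 + 4 + 4 = 14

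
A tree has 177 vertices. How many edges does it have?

A tree on n vertices always has exactly n - 1 edges.
For n = 177: edges = 177 - 1 = 176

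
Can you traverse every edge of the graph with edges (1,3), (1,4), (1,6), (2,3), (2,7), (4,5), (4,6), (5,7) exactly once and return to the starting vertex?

Step 1: Find the degree of each vertex:
  deg(1) = 3
  deg(2) = 2
  deg(3) = 2
  deg(4) = 3
  deg(5) = 2
  deg(6) = 2
  deg(7) = 2

Step 2: Count vertices with odd degree:
  Odd-degree vertices: 1, 4 (2 total)

Step 3: Apply Euler's theorem:
  - Eulerian circuit exists iff graph is connected and all vertices have even degree
  - Eulerian path exists iff graph is connected and has 0 or 2 odd-degree vertices

Graph is connected with exactly 2 odd-degree vertices (1, 4).
Eulerian path exists (starting and ending at the odd-degree vertices), but no Eulerian circuit.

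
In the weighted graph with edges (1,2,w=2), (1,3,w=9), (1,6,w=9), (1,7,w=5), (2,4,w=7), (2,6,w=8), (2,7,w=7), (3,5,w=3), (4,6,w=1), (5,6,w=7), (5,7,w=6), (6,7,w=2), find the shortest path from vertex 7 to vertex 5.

Step 1: Build adjacency list with weights:
  1: 2(w=2), 3(w=9), 6(w=9), 7(w=5)
  2: 1(w=2), 4(w=7), 6(w=8), 7(w=7)
  3: 1(w=9), 5(w=3)
  4: 2(w=7), 6(w=1)
  5: 3(w=3), 6(w=7), 7(w=6)
  6: 1(w=9), 2(w=8), 4(w=1), 5(w=7), 7(w=2)
  7: 1(w=5), 2(w=7), 5(w=6), 6(w=2)

Step 2: Apply Dijkstra's algorithm from vertex 7:
  Visit vertex 7 (distance=0)
    Update dist[1] = 5
    Update dist[2] = 7
    Update dist[5] = 6
    Update dist[6] = 2
  Visit vertex 6 (distance=2)
    Update dist[4] = 3
  Visit vertex 4 (distance=3)
  Visit vertex 1 (distance=5)
    Update dist[3] = 14
  Visit vertex 5 (distance=6)
    Update dist[3] = 9

Step 3: Shortest path: 7 -> 5
Total weight: 6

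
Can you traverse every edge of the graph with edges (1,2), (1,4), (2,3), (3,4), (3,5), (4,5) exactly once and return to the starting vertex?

Step 1: Find the degree of each vertex:
  deg(1) = 2
  deg(2) = 2
  deg(3) = 3
  deg(4) = 3
  deg(5) = 2

Step 2: Count vertices with odd degree:
  Odd-degree vertices: 3, 4 (2 total)

Step 3: Apply Euler's theorem:
  - Eulerian circuit exists iff graph is connected and all vertices have even degree
  - Eulerian path exists iff graph is connected and has 0 or 2 odd-degree vertices

Graph is connected with exactly 2 odd-degree vertices (3, 4).
Eulerian path exists (starting and ending at the odd-degree vertices), but no Eulerian circuit.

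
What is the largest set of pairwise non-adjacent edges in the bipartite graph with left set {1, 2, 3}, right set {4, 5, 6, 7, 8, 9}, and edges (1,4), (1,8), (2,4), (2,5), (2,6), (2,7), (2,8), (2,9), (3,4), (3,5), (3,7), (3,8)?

Step 1: List the neighbors of each left vertex:
  1: 4, 8
  2: 4, 5, 6, 7, 8, 9
  3: 4, 5, 7, 8

Step 2: Greedily match left vertices, then look for augmenting paths:
  Match 1 -- 4
  Match 2 -- 5
  Match 3 -- 7
  No augmenting path remains.

Step 3: Verify this is maximum:
  Matching size 3 = min(|L|, |R|) = min(3, 6), which is an upper bound, so this matching is maximum.

Maximum matching: {(1,4), (2,5), (3,7)}
Size: 3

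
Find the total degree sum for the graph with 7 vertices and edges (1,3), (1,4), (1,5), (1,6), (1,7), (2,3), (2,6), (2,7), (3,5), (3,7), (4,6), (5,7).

Step 1: Count edges incident to each vertex:
  deg(1) = 5 (neighbors: 3, 4, 5, 6, 7)
  deg(2) = 3 (neighbors: 3, 6, 7)
  deg(3) = 4 (neighbors: 1, 2, 5, 7)
  deg(4) = 2 (neighbors: 1, 6)
  deg(5) = 3 (neighbors: 1, 3, 7)
  deg(6) = 3 (neighbors: 1, 2, 4)
  deg(7) = 4 (neighbors: 1, 2, 3, 5)

Step 2: Sum all degrees:
  5 + 3 + 4 + 2 + 3 + 3 + 4 = 24

Verification: sum of degrees = 2 * |E| = 2 * 12 = 24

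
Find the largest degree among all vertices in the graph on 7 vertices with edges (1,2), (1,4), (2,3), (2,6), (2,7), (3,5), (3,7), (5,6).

Step 1: Count edges incident to each vertex:
  deg(1) = 2 (neighbors: 2, 4)
  deg(2) = 4 (neighbors: 1, 3, 6, 7)
  deg(3) = 3 (neighbors: 2, 5, 7)
  deg(4) = 1 (neighbors: 1)
  deg(5) = 2 (neighbors: 3, 6)
  deg(6) = 2 (neighbors: 2, 5)
  deg(7) = 2 (neighbors: 2, 3)

Step 2: Find maximum:
  max(2, 4, 3, 1, 2, 2, 2) = 4 (vertex 2)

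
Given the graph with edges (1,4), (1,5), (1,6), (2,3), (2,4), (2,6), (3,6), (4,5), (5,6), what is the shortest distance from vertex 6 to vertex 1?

Step 1: Build adjacency list:
  1: 4, 5, 6
  2: 3, 4, 6
  3: 2, 6
  4: 1, 2, 5
  5: 1, 4, 6
  6: 1, 2, 3, 5

Step 2: BFS from vertex 6 to find shortest path to 1:
  vertex 1 reached at distance 1

Step 3: Shortest path: 6 -> 1
Path length: 1 edge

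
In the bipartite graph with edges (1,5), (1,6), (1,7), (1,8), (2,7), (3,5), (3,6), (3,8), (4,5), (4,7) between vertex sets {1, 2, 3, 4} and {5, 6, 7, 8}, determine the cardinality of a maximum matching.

Step 1: List the neighbors of each left vertex:
  1: 5, 6, 7, 8
  2: 7
  3: 5, 6, 8
  4: 5, 7

Step 2: Greedily match left vertices, then look for augmenting paths:
  Match 1 -- 8
  Match 2 -- 7
  Match 3 -- 6
  Match 4 -- 5
  No augmenting path remains.

Step 3: Verify this is maximum:
  Matching size 4 = min(|L|, |R|) = min(4, 4), which is an upper bound, so this matching is maximum.

Maximum matching: {(1,8), (2,7), (3,6), (4,5)}
Size: 4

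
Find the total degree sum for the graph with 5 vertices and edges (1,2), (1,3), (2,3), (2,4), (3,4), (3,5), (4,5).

Step 1: Count edges incident to each vertex:
  deg(1) = 2 (neighbors: 2, 3)
  deg(2) = 3 (neighbors: 1, 3, 4)
  deg(3) = 4 (neighbors: 1, 2, 4, 5)
  deg(4) = 3 (neighbors: 2, 3, 5)
  deg(5) = 2 (neighbors: 3, 4)

Step 2: Sum all degrees:
  2 + 3 + 4 + 3 + 2 = 14

Verification: sum of degrees = 2 * |E| = 2 * 7 = 14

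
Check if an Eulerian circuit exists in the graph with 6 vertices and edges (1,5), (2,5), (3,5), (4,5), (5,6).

Step 1: Find the degree of each vertex:
  deg(1) = 1
  deg(2) = 1
  deg(3) = 1
  deg(4) = 1
  deg(5) = 5
  deg(6) = 1

Step 2: Count vertices with odd degree:
  Odd-degree vertices: 1, 2, 3, 4, 5, 6 (6 total)

Step 3: Apply Euler's theorem:
  - Eulerian circuit exists iff graph is connected and all vertices have even degree
  - Eulerian path exists iff graph is connected and has 0 or 2 odd-degree vertices

Graph has 6 odd-degree vertices (need 0 or 2).
Neither Eulerian path nor Eulerian circuit exists.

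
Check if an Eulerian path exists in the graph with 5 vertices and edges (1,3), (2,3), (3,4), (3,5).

Step 1: Find the degree of each vertex:
  deg(1) = 1
  deg(2) = 1
  deg(3) = 4
  deg(4) = 1
  deg(5) = 1

Step 2: Count vertices with odd degree:
  Odd-degree vertices: 1, 2, 4, 5 (4 total)

Step 3: Apply Euler's theorem:
  - Eulerian circuit exists iff graph is connected and all vertices have even degree
  - Eulerian path exists iff graph is connected and has 0 or 2 odd-degree vertices

Graph has 4 odd-degree vertices (need 0 or 2).
Neither Eulerian path nor Eulerian circuit exists.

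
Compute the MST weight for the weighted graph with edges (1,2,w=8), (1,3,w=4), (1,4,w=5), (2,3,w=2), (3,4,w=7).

Apply Kruskal's algorithm (sort edges by weight, add if no cycle):

Sorted edges by weight:
  (2,3) w=2
  (1,3) w=4
  (1,4) w=5
  (3,4) w=7
  (1,2) w=8

Add edge (2,3) w=2 -- no cycle. Running total: 2
Add edge (1,3) w=4 -- no cycle. Running total: 6
Add edge (1,4) w=5 -- no cycle. Running total: 11

MST edges: (2,3,w=2), (1,3,w=4), (1,4,w=5)
Total MST weight: 2 + 4 + 5 = 11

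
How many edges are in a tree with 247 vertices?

A tree on n vertices always has exactly n - 1 edges.
For n = 247: edges = 247 - 1 = 246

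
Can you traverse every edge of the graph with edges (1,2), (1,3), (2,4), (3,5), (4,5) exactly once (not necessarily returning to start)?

Step 1: Find the degree of each vertex:
  deg(1) = 2
  deg(2) = 2
  deg(3) = 2
  deg(4) = 2
  deg(5) = 2

Step 2: Count vertices with odd degree:
  All vertices have even degree (0 odd-degree vertices)

Step 3: Apply Euler's theorem:
  - Eulerian circuit exists iff graph is connected and all vertices have even degree
  - Eulerian path exists iff graph is connected and has 0 or 2 odd-degree vertices

Graph is connected with 0 odd-degree vertices.
Both Eulerian circuit and Eulerian path exist.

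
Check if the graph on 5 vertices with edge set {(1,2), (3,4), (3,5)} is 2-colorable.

Step 1: Attempt 2-coloring using BFS:
  Start at vertex 1, assign color 0
  Color vertex 2 with color 1 (neighbor of 1)
  Start new component at vertex 3, assign color 0
  Color vertex 4 with color 1 (neighbor of 3)
  Color vertex 5 with color 1 (neighbor of 3)

Step 2: 2-coloring succeeded. No conflicts found.
  Set A (color 0): {1, 3}
  Set B (color 1): {2, 4, 5}

The graph is bipartite with partition {1, 3}, {2, 4, 5}.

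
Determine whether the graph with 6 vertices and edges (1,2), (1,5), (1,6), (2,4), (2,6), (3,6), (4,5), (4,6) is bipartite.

Step 1: Attempt 2-coloring using BFS:
  Start at vertex 1, assign color 0
  Color vertex 2 with color 1 (neighbor of 1)
  Color vertex 5 with color 1 (neighbor of 1)
  Color vertex 6 with color 1 (neighbor of 1)
  Color vertex 4 with color 0 (neighbor of 2)

Step 2: Conflict found! Vertices 2 and 6 are adjacent but have the same color.
This means the graph contains an odd cycle.

The graph is NOT bipartite.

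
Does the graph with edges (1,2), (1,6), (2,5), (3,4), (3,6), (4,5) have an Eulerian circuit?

Step 1: Find the degree of each vertex:
  deg(1) = 2
  deg(2) = 2
  deg(3) = 2
  deg(4) = 2
  deg(5) = 2
  deg(6) = 2

Step 2: Count vertices with odd degree:
  All vertices have even degree (0 odd-degree vertices)

Step 3: Apply Euler's theorem:
  - Eulerian circuit exists iff graph is connected and all vertices have even degree
  - Eulerian path exists iff graph is connected and has 0 or 2 odd-degree vertices

Graph is connected with 0 odd-degree vertices.
Both Eulerian circuit and Eulerian path exist.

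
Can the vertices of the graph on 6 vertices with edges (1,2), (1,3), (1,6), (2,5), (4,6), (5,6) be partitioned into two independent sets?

Step 1: Attempt 2-coloring using BFS:
  Start at vertex 1, assign color 0
  Color vertex 2 with color 1 (neighbor of 1)
  Color vertex 3 with color 1 (neighbor of 1)
  Color vertex 6 with color 1 (neighbor of 1)
  Color vertex 5 with color 0 (neighbor of 2)
  Color vertex 4 with color 0 (neighbor of 6)

Step 2: 2-coloring succeeded. No conflicts found.
  Set A (color 0): {1, 4, 5}
  Set B (color 1): {2, 3, 6}

The graph is bipartite with partition {1, 4, 5}, {2, 3, 6}.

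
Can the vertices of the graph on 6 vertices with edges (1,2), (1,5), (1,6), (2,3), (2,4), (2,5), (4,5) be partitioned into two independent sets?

Step 1: Attempt 2-coloring using BFS:
  Start at vertex 1, assign color 0
  Color vertex 2 with color 1 (neighbor of 1)
  Color vertex 5 with color 1 (neighbor of 1)
  Color vertex 6 with color 1 (neighbor of 1)
  Color vertex 3 with color 0 (neighbor of 2)
  Color vertex 4 with color 0 (neighbor of 2)

Step 2: Conflict found! Vertices 2 and 5 are adjacent but have the same color.
This means the graph contains an odd cycle.

The graph is NOT bipartite.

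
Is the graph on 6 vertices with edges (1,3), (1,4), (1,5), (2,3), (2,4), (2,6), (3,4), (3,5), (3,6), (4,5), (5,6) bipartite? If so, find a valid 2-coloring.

Step 1: Attempt 2-coloring using BFS:
  Start at vertex 1, assign color 0
  Color vertex 3 with color 1 (neighbor of 1)
  Color vertex 4 with color 1 (neighbor of 1)
  Color vertex 5 with color 1 (neighbor of 1)
  Color vertex 2 with color 0 (neighbor of 3)

Step 2: Conflict found! Vertices 3 and 4 are adjacent but have the same color.
This means the graph contains an odd cycle.

The graph is NOT bipartite.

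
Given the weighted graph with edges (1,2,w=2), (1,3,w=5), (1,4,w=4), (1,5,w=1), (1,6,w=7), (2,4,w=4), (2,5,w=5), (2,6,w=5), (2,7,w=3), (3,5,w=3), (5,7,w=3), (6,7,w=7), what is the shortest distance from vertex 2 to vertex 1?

Step 1: Build adjacency list with weights:
  1: 2(w=2), 3(w=5), 4(w=4), 5(w=1), 6(w=7)
  2: 1(w=2), 4(w=4), 5(w=5), 6(w=5), 7(w=3)
  3: 1(w=5), 5(w=3)
  4: 1(w=4), 2(w=4)
  5: 1(w=1), 2(w=5), 3(w=3), 7(w=3)
  6: 1(w=7), 2(w=5), 7(w=7)
  7: 2(w=3), 5(w=3), 6(w=7)

Step 2: Apply Dijkstra's algorithm from vertex 2:
  Visit vertex 2 (distance=0)
    Update dist[1] = 2
    Update dist[4] = 4
    Update dist[5] = 5
    Update dist[6] = 5
    Update dist[7] = 3
  Visit vertex 1 (distance=2)
    Update dist[3] = 7
    Update dist[5] = 3

Step 3: Shortest path: 2 -> 1
Total weight: 2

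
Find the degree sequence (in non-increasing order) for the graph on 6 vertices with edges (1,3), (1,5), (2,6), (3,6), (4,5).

Step 1: Count edges incident to each vertex:
  deg(1) = 2 (neighbors: 3, 5)
  deg(2) = 1 (neighbors: 6)
  deg(3) = 2 (neighbors: 1, 6)
  deg(4) = 1 (neighbors: 5)
  deg(5) = 2 (neighbors: 1, 4)
  deg(6) = 2 (neighbors: 2, 3)

Step 2: Sort degrees in non-increasing order:
  Degrees: [2, 1, 2, 1, 2, 2] -> sorted: [2, 2, 2, 2, 1, 1]

Degree sequence: [2, 2, 2, 2, 1, 1]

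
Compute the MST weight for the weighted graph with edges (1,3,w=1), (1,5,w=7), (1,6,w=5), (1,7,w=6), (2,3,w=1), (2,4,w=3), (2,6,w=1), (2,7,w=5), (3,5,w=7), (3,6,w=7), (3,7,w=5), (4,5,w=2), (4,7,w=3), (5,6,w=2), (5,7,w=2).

Apply Kruskal's algorithm (sort edges by weight, add if no cycle):

Sorted edges by weight:
  (1,3) w=1
  (2,6) w=1
  (2,3) w=1
  (4,5) w=2
  (5,7) w=2
  (5,6) w=2
  (2,4) w=3
  (4,7) w=3
  (1,6) w=5
  (2,7) w=5
  (3,7) w=5
  (1,7) w=6
  (1,5) w=7
  (3,5) w=7
  (3,6) w=7

Add edge (1,3) w=1 -- no cycle. Running total: 1
Add edge (2,6) w=1 -- no cycle. Running total: 2
Add edge (2,3) w=1 -- no cycle. Running total: 3
Add edge (4,5) w=2 -- no cycle. Running total: 5
Add edge (5,7) w=2 -- no cycle. Running total: 7
Add edge (5,6) w=2 -- no cycle. Running total: 9

MST edges: (1,3,w=1), (2,6,w=1), (2,3,w=1), (4,5,w=2), (5,7,w=2), (5,6,w=2)
Total MST weight: 1 + 1 + 1 + 2 + 2 + 2 = 9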